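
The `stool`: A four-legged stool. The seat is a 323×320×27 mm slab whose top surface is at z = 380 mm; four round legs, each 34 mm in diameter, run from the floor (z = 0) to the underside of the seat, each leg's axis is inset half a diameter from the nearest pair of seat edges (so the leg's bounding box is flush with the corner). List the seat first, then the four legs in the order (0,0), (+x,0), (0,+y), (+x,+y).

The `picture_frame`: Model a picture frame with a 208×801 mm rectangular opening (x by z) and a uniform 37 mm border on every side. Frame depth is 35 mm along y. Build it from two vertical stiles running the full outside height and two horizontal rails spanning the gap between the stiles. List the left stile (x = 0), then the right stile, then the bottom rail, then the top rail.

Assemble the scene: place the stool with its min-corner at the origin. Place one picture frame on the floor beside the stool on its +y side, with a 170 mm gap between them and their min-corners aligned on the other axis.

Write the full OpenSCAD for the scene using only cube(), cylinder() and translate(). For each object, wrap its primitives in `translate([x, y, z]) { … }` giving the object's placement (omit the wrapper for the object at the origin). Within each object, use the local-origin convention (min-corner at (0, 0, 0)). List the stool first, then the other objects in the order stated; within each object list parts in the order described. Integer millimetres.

translate([0, 0, 353]) cube([323, 320, 27]);
translate([17, 17, 0]) cylinder(h = 353, r = 17);
translate([306, 17, 0]) cylinder(h = 353, r = 17);
translate([17, 303, 0]) cylinder(h = 353, r = 17);
translate([306, 303, 0]) cylinder(h = 353, r = 17);
translate([0, 490, 0]) {
  cube([37, 35, 875]);
  translate([245, 0, 0]) cube([37, 35, 875]);
  translate([37, 0, 0]) cube([208, 35, 37]);
  translate([37, 0, 838]) cube([208, 35, 37]);
}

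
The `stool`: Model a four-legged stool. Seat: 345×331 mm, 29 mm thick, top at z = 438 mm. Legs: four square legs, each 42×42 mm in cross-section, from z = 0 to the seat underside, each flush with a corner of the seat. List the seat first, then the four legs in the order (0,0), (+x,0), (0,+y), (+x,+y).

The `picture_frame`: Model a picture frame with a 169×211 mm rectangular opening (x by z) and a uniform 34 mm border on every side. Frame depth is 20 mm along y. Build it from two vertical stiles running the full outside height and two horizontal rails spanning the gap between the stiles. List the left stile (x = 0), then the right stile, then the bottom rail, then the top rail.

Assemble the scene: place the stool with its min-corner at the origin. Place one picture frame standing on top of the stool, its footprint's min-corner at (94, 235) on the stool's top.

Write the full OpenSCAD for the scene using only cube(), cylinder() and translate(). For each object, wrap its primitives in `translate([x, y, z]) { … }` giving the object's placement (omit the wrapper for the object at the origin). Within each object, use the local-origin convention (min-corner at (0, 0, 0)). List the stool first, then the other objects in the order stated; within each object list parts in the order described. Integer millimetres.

translate([0, 0, 409]) cube([345, 331, 29]);
cube([42, 42, 409]);
translate([303, 0, 0]) cube([42, 42, 409]);
translate([0, 289, 0]) cube([42, 42, 409]);
translate([303, 289, 0]) cube([42, 42, 409]);
translate([94, 235, 438]) {
  cube([34, 20, 279]);
  translate([203, 0, 0]) cube([34, 20, 279]);
  translate([34, 0, 0]) cube([169, 20, 34]);
  translate([34, 0, 245]) cube([169, 20, 34]);
}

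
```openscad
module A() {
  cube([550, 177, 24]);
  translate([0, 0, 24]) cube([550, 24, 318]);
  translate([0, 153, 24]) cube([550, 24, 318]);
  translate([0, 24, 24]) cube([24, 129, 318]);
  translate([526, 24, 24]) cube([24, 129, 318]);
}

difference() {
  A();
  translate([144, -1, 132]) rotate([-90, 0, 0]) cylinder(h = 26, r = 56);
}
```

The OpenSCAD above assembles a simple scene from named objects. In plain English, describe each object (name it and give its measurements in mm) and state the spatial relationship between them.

A is an open storage box with external size 550×177×342 mm and wall thickness 24 mm (the base is also 24 mm thick). The base covers the whole footprint; the four walls stand on the base, with the y-facing walls full-width and the x-facing walls fitting between their inner faces.

The open box has a circular hole of radius 56 mm through its front wall, centred at (x = 144, z = 132).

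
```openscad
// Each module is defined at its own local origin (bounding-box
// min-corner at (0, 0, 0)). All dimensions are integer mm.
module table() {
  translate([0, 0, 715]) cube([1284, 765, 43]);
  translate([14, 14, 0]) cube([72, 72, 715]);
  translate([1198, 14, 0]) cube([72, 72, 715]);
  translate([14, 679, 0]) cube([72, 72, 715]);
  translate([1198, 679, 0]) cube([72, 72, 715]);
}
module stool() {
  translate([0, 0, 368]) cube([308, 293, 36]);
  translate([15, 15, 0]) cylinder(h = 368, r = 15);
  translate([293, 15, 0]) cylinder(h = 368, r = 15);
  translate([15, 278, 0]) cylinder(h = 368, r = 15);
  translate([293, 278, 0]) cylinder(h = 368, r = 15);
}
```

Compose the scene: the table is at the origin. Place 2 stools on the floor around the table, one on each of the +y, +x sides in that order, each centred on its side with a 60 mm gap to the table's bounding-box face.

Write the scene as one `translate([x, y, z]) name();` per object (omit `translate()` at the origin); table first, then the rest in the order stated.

table();
translate([488, 825, 0]) stool();
translate([1344, 236, 0]) stool();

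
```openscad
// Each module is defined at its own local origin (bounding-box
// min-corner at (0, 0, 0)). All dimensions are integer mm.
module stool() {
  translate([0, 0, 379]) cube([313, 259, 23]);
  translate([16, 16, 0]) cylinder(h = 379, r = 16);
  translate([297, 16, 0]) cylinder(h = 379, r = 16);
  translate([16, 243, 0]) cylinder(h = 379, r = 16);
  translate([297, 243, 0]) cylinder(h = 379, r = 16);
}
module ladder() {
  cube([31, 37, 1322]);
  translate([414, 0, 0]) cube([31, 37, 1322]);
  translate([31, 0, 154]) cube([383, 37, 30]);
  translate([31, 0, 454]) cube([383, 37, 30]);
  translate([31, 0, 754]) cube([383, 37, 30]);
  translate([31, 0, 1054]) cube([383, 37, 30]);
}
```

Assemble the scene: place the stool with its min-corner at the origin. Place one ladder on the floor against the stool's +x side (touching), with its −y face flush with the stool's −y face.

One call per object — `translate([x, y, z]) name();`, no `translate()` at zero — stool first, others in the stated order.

stool();
translate([313, 0, 0]) ladder();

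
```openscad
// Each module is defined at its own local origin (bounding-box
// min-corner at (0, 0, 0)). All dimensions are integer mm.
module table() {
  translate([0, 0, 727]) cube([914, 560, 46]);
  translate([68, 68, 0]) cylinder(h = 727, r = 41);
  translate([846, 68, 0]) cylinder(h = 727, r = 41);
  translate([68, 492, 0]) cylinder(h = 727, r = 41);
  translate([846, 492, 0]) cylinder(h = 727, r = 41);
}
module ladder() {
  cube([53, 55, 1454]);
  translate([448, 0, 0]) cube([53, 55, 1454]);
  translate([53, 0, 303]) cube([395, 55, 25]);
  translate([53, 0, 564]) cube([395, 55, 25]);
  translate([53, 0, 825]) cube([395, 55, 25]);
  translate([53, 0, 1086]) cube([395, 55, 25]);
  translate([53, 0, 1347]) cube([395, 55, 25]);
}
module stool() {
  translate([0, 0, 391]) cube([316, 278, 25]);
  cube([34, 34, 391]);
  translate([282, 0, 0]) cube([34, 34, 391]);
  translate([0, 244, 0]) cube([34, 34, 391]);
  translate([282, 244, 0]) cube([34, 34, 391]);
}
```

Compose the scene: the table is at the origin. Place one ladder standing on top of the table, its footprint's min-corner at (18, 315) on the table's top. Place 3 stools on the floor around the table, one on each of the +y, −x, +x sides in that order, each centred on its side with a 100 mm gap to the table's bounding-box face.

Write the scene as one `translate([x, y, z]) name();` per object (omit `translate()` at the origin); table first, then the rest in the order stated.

table();
translate([18, 315, 773]) ladder();
translate([299, 660, 0]) stool();
translate([-416, 141, 0]) stool();
translate([1014, 141, 0]) stool();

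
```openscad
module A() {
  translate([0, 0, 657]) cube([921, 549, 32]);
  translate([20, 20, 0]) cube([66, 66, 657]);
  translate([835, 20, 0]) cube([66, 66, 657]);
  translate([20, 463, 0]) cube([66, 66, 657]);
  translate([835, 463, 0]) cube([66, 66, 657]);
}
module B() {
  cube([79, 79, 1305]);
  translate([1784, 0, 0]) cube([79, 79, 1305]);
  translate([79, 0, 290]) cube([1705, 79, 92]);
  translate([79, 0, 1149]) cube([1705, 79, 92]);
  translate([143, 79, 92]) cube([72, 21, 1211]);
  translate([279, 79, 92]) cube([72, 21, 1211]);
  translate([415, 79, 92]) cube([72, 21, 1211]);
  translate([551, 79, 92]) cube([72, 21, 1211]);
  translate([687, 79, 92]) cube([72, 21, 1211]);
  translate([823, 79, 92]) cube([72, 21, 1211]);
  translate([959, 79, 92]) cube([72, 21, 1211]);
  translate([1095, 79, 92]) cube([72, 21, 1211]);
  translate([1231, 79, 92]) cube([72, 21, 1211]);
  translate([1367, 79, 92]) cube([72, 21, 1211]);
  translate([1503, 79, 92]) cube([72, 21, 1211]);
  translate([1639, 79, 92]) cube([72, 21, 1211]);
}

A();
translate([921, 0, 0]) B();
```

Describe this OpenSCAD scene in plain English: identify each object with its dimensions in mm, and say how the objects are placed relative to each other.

A is a table with a 921×549 mm rectangular top, 32 mm thick, top surface at z = 689 mm, supported by four 66×66 mm square legs, each inset 20 mm from the nearest pair of top edges, running from the floor.

B is a fence section. Two 79×79 mm posts, 1305 mm tall, stand on the floor with a clear span of 1705 mm between their inner faces. Two horizontal rails of 79×92 mm section span the gap between the posts with their undersides at z = 290 mm and z = 1149 mm, flush with the posts' −y face. 12 pickets, each 72 mm wide, 21 mm thick and 1211 mm tall, are fixed to the +y face of the rails with their bottoms at z = 92 mm, evenly spaced across the span with equal gaps (rounded down to the nearest mm) at the −x end and between each pair — any rounding remainder accumulates at the +x end.

The fence section is against the table's +x side, with their −y faces flush.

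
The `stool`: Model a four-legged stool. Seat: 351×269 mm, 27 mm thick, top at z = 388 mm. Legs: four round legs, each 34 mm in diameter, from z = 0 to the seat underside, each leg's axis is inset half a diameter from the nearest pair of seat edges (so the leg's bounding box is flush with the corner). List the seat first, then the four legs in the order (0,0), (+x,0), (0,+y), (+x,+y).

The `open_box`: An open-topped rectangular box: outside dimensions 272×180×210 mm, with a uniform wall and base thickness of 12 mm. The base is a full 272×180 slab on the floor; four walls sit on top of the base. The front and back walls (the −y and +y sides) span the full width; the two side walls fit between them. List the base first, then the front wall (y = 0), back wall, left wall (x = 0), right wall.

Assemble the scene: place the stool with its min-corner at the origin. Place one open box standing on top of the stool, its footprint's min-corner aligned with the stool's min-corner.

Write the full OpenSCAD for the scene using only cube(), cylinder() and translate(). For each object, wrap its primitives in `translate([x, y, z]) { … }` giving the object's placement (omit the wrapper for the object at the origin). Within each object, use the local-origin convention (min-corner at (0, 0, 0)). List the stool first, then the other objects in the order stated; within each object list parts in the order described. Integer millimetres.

translate([0, 0, 361]) cube([351, 269, 27]);
translate([17, 17, 0]) cylinder(h = 361, r = 17);
translate([334, 17, 0]) cylinder(h = 361, r = 17);
translate([17, 252, 0]) cylinder(h = 361, r = 17);
translate([334, 252, 0]) cylinder(h = 361, r = 17);
translate([0, 0, 388]) {
  cube([272, 180, 12]);
  translate([0, 0, 12]) cube([272, 12, 198]);
  translate([0, 168, 12]) cube([272, 12, 198]);
  translate([0, 12, 12]) cube([12, 156, 198]);
  translate([260, 12, 12]) cube([12, 156, 198]);
}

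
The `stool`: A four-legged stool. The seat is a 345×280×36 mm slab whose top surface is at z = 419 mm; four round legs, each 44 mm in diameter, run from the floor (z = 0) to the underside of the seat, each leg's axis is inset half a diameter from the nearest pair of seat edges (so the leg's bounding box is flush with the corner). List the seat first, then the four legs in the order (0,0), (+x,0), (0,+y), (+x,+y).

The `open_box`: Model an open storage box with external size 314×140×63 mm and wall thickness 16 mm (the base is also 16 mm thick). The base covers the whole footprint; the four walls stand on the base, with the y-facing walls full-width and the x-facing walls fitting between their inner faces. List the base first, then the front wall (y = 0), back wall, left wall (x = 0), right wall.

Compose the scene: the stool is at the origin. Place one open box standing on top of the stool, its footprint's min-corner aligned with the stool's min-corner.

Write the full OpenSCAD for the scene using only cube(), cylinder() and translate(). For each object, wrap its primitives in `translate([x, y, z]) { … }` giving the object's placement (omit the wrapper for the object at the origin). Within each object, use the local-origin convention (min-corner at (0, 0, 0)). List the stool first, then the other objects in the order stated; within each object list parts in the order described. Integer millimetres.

translate([0, 0, 383]) cube([345, 280, 36]);
translate([22, 22, 0]) cylinder(h = 383, r = 22);
translate([323, 22, 0]) cylinder(h = 383, r = 22);
translate([22, 258, 0]) cylinder(h = 383, r = 22);
translate([323, 258, 0]) cylinder(h = 383, r = 22);
translate([0, 0, 419]) {
  cube([314, 140, 16]);
  translate([0, 0, 16]) cube([314, 16, 47]);
  translate([0, 124, 16]) cube([314, 16, 47]);
  translate([0, 16, 16]) cube([16, 108, 47]);
  translate([298, 16, 16]) cube([16, 108, 47]);
}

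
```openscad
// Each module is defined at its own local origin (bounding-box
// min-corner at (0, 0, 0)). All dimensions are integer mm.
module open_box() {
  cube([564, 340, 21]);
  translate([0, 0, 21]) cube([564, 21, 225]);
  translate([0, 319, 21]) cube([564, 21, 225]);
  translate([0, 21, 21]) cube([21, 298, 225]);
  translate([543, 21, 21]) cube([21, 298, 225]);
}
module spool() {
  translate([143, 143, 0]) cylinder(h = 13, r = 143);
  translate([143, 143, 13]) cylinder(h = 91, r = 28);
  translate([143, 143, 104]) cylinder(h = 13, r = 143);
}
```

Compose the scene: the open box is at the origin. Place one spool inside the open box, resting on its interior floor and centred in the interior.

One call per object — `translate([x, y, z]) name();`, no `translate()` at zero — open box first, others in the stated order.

open_box();
translate([139, 27, 21]) spool();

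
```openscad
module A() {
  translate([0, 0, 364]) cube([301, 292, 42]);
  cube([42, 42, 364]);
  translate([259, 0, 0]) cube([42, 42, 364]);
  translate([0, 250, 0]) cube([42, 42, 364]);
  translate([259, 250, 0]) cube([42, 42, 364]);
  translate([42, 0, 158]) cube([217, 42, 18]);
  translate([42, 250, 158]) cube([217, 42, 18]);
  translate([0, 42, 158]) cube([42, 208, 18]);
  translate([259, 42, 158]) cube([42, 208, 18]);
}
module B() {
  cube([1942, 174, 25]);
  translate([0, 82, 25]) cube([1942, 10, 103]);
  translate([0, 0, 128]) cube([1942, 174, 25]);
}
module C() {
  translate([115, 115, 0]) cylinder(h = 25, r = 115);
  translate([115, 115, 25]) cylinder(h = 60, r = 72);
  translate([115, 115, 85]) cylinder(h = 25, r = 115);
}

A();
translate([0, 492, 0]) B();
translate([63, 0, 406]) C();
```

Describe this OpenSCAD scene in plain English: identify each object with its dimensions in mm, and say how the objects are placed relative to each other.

A is a four-legged stool. The seat is 301×292 mm, 42 mm thick, top at z = 406 mm. It stands on four square legs, each 42×42 mm in cross-section, from z = 0 to the seat underside, each flush with a corner of the seat. Four stretchers, 42 mm wide and 18 mm tall, connect adjacent legs with their undersides at z = 158 mm, each running between the inner faces of the legs it joins and aligned with the legs' outer faces on the other axis.

B is an I-beam lying along x, 1942 mm long. Overall section height 153 mm. Two flanges 174 mm wide (y) and 25 mm thick, one on the floor and one at the top; a web 10 mm thick runs between them, centred on the flange width.

C is a spool: two coaxial disc flanges of radius 115 mm and thickness 25 mm, joined by a core cylinder of radius 72 mm and height 60 mm. The lower flange rests on z = 0 and the three cylinders share a vertical axis.

The I-beam is on the floor beside the stool on its +y side. The spool is on top of the stool.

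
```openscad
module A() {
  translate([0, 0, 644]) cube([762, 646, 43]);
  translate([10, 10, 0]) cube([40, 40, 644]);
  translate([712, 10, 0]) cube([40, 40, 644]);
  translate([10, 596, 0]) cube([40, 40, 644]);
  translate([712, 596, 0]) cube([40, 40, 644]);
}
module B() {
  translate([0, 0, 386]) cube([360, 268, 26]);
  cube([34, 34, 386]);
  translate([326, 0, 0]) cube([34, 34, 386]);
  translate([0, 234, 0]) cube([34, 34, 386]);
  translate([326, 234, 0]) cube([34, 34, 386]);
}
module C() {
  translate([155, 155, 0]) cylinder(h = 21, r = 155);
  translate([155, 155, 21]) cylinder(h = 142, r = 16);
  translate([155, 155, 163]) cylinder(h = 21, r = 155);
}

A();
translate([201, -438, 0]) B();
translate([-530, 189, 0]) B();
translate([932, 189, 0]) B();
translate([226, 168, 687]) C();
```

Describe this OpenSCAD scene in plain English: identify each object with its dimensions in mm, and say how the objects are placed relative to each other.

A is a table with a 762×646 mm rectangular top, 43 mm thick, top surface at z = 687 mm, supported by four 40×40 mm square legs, each inset 10 mm from the nearest pair of top edges, running from the floor.

B is a simple wooden stool: a rectangular seat 360 mm (x) by 268 mm (y), 26 mm thick, top face at z = 412 mm, on four square legs, each 34×34 mm in cross-section. The legs rest on z = 0, each flush with a corner of the seat.

C is a spool: two coaxial disc flanges of radius 155 mm and thickness 21 mm, joined by a core cylinder of radius 16 mm and height 142 mm. The lower flange rests on z = 0 and the three cylinders share a vertical axis.

Three stools sit around the table at the −y, −x, +x sides. The spool is on top of the table, centred.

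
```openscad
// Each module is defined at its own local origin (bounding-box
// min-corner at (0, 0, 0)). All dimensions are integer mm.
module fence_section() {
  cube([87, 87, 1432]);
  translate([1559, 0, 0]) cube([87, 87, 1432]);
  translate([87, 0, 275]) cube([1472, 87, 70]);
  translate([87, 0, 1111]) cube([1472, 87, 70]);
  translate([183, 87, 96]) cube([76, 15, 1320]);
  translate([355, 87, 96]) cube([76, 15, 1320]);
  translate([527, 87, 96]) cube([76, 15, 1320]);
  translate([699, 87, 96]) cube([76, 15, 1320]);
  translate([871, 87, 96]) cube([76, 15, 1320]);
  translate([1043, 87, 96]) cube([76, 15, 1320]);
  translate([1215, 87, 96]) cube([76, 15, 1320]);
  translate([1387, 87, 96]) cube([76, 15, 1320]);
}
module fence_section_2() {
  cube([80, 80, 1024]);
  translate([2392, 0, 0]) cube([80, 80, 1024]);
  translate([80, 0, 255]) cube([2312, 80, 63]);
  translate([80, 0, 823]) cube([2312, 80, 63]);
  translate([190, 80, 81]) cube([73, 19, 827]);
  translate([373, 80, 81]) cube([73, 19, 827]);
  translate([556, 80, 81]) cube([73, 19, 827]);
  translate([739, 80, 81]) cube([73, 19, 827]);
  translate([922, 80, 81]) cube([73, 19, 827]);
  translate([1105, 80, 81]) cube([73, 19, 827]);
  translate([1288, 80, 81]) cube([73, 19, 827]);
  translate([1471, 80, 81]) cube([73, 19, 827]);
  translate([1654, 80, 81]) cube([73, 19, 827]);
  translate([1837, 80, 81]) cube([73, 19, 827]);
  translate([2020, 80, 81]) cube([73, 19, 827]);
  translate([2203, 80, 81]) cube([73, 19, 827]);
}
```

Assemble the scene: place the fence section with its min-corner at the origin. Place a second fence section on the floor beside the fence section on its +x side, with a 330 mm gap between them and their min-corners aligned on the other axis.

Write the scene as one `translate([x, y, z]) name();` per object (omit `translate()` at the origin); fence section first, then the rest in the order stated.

fence_section();
translate([1976, 0, 0]) fence_section_2();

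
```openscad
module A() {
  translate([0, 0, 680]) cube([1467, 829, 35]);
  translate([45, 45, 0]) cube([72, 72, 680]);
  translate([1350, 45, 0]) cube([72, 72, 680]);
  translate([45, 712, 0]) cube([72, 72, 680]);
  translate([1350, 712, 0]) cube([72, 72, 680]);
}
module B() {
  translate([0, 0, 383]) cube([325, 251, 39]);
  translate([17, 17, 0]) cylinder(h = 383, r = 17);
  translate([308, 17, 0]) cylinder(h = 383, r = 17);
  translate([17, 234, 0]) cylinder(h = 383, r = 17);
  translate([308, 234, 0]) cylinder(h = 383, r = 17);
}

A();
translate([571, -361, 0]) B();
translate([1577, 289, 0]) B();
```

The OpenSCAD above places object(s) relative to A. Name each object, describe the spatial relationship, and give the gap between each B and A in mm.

Each stool's nearest face is 110 mm from the table's bounding box.

A is a table. B is a stool. Two stools sit around the table at the −y, +x sides. The gap between each stool and the table is 110 mm.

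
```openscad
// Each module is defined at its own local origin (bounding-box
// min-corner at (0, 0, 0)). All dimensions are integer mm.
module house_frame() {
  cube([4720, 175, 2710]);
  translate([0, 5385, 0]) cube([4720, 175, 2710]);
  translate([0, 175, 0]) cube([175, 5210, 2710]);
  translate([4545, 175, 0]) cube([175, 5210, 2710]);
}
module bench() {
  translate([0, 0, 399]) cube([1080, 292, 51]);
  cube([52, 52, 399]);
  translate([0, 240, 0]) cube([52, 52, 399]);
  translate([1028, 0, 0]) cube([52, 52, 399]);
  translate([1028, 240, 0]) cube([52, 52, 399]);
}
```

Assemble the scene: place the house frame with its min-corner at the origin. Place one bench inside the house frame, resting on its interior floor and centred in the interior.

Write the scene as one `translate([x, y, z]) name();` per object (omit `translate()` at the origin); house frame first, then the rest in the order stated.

house_frame();
translate([1820, 2634, 0]) bench();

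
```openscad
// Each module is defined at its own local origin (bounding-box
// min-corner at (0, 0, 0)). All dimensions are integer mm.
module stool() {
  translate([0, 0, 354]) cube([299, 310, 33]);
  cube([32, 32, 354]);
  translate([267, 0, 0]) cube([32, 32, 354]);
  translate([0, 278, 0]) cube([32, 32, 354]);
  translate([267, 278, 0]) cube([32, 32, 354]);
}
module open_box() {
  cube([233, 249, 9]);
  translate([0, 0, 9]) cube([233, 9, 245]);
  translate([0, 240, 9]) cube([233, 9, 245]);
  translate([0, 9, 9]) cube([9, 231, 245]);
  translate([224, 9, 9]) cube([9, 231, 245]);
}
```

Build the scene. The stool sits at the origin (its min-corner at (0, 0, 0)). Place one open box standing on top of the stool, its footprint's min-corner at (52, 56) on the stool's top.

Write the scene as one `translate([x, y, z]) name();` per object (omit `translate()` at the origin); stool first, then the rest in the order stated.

stool();
translate([52, 56, 387]) open_box();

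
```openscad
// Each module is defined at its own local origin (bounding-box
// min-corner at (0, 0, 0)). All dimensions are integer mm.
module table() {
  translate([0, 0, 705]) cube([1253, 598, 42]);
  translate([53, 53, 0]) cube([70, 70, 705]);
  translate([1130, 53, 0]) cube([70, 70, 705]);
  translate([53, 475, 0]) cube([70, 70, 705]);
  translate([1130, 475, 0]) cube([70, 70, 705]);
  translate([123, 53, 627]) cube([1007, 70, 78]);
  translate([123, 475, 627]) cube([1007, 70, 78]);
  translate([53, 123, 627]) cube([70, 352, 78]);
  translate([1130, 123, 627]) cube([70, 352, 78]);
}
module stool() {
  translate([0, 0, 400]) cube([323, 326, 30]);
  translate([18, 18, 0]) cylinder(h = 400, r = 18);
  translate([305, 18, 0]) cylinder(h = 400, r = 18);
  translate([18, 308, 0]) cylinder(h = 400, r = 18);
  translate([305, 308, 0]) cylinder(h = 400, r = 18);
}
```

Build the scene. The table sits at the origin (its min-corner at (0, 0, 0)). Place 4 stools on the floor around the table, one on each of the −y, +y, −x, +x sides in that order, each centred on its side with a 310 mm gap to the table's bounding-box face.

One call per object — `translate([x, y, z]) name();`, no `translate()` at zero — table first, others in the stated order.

table();
translate([465, -636, 0]) stool();
translate([465, 908, 0]) stool();
translate([-633, 136, 0]) stool();
translate([1563, 136, 0]) stool();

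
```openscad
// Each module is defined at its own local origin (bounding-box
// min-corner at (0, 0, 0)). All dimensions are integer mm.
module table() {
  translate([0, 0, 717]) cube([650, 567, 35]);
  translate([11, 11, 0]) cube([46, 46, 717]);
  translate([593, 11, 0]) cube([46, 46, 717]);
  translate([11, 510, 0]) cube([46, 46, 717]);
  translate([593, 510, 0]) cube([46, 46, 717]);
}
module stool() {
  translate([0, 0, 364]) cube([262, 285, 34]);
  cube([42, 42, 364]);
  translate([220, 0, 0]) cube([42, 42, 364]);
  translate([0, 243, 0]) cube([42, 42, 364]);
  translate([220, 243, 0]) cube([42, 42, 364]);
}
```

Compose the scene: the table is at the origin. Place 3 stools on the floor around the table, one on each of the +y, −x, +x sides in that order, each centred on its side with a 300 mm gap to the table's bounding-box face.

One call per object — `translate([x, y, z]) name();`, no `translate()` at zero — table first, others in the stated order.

table();
translate([194, 867, 0]) stool();
translate([-562, 141, 0]) stool();
translate([950, 141, 0]) stool();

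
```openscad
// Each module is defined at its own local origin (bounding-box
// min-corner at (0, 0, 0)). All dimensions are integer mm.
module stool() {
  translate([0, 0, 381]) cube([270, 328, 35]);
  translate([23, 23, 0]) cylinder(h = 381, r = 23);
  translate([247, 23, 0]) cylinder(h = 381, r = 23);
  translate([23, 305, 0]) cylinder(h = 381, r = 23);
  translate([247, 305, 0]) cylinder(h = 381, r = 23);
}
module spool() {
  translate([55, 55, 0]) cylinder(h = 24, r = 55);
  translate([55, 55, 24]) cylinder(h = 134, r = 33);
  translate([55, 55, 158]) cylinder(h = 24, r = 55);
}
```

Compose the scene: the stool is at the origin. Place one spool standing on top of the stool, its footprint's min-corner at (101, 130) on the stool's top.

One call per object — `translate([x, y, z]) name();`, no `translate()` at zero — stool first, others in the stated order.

stool();
translate([101, 130, 416]) spool();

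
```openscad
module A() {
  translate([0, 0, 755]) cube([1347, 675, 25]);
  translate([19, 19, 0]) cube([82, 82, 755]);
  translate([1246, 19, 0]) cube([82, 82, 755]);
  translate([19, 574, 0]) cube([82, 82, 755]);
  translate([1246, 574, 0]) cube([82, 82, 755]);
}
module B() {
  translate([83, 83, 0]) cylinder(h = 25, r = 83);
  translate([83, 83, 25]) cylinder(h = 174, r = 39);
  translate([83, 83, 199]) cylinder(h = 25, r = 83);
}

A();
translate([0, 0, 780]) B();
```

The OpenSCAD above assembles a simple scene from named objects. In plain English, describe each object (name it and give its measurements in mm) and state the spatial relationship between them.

A is a table with a 1347×675 mm rectangular top, 25 mm thick, top surface at z = 780 mm, supported by four 82×82 mm square legs, each inset 19 mm from the nearest pair of top edges, running from the floor.

B is a spool: two coaxial disc flanges of radius 83 mm and thickness 25 mm, joined by a core cylinder of radius 39 mm and height 174 mm. The lower flange rests on z = 0 and the three cylinders share a vertical axis.

The spool is on top of the table.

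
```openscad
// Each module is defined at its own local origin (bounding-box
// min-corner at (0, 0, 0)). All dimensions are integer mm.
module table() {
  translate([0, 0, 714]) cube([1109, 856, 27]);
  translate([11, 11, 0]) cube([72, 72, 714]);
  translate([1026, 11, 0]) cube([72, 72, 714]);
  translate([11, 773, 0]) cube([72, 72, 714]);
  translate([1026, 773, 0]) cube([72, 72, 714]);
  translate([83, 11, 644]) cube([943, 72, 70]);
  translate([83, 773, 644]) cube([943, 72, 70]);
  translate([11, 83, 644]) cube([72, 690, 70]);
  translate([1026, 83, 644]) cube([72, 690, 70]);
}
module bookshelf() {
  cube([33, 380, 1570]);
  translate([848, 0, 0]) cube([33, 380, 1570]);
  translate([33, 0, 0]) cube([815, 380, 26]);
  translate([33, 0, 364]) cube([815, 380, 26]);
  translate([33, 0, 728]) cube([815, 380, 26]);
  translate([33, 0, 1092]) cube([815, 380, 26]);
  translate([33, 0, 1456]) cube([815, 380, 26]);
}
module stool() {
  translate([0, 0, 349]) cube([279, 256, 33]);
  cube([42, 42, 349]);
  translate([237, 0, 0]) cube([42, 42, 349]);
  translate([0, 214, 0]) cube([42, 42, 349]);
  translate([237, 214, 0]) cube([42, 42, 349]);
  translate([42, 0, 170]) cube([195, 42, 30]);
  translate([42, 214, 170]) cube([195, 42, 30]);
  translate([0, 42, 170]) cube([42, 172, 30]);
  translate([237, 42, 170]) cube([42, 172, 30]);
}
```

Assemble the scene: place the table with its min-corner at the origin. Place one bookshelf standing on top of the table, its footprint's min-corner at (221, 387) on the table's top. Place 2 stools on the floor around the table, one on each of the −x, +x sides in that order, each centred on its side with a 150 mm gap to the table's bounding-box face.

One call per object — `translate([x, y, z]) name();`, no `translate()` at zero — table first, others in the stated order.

table();
translate([221, 387, 741]) bookshelf();
translate([-429, 300, 0]) stool();
translate([1259, 300, 0]) stool();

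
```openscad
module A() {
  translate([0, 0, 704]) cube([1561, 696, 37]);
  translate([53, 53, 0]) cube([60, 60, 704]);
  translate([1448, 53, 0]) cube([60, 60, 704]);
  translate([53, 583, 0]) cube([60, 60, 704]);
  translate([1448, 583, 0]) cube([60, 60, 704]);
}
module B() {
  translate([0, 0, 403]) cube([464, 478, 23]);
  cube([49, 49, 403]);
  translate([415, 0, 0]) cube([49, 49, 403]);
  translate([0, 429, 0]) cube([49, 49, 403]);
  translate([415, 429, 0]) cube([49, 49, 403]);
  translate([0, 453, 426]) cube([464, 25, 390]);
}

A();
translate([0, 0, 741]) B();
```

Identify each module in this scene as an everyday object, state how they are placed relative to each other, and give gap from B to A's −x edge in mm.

A is a table. B is a chair. The chair is on top of the table. The gap from the chair to the table's −x edge is 0 mm.

The chair's min-x is at 0; the table's min-x is 0; gap = 0 mm.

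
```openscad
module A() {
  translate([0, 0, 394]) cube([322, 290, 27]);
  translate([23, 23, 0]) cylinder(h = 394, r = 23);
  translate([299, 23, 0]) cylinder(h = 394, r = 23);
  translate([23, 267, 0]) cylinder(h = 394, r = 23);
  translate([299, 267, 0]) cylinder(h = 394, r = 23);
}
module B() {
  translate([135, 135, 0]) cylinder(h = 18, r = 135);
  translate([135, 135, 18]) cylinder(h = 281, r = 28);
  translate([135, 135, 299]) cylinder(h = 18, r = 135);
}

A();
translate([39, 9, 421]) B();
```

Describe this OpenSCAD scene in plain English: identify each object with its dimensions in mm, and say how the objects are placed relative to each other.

A is a four-legged stool. The seat is 322×290 mm, 27 mm thick, top at z = 421 mm. It stands on four round legs, each 46 mm in diameter, from z = 0 to the seat underside, each leg's axis is inset half a diameter from the nearest pair of seat edges (so the leg's bounding box is flush with the corner).

B is a spool: two coaxial disc flanges of radius 135 mm and thickness 18 mm, joined by a core cylinder of radius 28 mm and height 281 mm. The lower flange rests on z = 0 and the three cylinders share a vertical axis.

The spool is on top of the stool.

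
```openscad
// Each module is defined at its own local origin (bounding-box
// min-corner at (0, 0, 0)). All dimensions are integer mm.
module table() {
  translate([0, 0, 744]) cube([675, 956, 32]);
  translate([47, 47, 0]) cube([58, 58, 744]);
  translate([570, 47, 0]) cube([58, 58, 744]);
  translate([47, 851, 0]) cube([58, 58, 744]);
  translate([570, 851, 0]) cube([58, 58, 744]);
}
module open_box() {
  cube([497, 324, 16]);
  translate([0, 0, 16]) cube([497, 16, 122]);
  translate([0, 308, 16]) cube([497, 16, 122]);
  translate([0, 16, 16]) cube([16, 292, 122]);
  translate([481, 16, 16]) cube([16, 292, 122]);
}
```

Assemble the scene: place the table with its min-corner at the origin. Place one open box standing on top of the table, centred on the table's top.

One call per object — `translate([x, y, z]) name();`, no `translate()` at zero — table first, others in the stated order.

table();
translate([89, 316, 776]) open_box();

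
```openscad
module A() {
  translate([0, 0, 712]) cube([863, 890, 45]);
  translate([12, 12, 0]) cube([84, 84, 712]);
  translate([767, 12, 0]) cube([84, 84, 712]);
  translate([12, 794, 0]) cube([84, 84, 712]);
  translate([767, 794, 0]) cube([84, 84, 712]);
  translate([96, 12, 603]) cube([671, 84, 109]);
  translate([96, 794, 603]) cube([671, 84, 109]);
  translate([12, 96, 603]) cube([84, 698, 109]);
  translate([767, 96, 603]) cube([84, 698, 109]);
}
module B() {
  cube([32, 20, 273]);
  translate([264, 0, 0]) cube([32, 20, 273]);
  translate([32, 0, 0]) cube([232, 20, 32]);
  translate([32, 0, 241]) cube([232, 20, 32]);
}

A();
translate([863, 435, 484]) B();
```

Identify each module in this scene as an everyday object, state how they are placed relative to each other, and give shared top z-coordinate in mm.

A is a table. B is a picture frame. The picture frame is beside the table with their tops flush at z = 757. The shared top z-coordinate is 757 mm.

Both tops at z = 757 mm.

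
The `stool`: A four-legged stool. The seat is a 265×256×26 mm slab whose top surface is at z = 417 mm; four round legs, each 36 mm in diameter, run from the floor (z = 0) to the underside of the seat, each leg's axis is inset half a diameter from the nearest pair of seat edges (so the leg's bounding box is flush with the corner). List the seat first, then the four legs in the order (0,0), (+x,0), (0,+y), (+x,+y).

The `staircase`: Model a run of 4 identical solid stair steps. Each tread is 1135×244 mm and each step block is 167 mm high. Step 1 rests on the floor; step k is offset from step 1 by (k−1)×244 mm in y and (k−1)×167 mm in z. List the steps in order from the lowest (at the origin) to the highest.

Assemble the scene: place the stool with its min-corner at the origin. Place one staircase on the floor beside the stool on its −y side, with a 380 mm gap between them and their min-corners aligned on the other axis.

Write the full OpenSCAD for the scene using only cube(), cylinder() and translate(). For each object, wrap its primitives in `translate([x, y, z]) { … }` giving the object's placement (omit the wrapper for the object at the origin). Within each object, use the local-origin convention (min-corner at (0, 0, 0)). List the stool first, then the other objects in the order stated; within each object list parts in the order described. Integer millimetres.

translate([0, 0, 391]) cube([265, 256, 26]);
translate([18, 18, 0]) cylinder(h = 391, r = 18);
translate([247, 18, 0]) cylinder(h = 391, r = 18);
translate([18, 238, 0]) cylinder(h = 391, r = 18);
translate([247, 238, 0]) cylinder(h = 391, r = 18);
translate([0, -1356, 0]) {
  cube([1135, 244, 167]);
  translate([0, 244, 167]) cube([1135, 244, 167]);
  translate([0, 488, 334]) cube([1135, 244, 167]);
  translate([0, 732, 501]) cube([1135, 244, 167]);
}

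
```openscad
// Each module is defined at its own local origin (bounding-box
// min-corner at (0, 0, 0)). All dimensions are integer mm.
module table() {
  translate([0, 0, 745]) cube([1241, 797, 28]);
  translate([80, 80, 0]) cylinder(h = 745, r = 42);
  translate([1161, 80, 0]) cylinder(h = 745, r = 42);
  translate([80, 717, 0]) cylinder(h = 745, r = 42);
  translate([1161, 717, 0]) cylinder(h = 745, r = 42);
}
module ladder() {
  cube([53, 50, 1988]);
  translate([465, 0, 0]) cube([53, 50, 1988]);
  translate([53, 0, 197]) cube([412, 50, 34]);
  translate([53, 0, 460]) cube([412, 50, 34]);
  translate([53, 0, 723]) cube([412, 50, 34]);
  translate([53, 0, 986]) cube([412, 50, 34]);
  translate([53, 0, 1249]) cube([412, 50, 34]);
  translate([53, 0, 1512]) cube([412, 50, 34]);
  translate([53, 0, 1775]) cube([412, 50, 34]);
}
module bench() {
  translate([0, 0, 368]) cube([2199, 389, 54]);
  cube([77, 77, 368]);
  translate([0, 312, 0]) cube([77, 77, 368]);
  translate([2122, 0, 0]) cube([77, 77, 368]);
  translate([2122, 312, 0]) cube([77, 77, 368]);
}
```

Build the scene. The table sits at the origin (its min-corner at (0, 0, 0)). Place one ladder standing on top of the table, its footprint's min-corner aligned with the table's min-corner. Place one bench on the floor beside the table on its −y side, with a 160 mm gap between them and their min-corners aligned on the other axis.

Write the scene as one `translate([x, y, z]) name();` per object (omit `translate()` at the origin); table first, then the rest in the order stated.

table();
translate([0, 0, 773]) ladder();
translate([0, -549, 0]) bench();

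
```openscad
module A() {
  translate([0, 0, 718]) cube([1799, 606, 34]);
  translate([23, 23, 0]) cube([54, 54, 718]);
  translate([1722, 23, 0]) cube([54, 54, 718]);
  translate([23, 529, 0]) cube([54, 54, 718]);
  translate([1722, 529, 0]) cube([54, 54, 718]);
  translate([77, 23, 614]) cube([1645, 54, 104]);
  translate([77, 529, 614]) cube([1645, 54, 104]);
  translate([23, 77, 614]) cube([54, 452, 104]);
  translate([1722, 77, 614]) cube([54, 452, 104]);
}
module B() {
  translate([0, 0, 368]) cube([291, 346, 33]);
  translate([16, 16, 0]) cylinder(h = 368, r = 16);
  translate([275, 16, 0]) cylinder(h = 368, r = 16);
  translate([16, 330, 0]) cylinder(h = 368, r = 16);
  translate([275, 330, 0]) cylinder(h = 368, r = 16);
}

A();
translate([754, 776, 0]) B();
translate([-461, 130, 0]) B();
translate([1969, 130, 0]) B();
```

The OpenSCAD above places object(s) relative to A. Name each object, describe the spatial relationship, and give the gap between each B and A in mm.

Each stool's nearest face is 170 mm from the table's bounding box.

A is a table. B is a stool. Three stools sit around the table at the +y, −x, +x sides. The gap between each stool and the table is 170 mm.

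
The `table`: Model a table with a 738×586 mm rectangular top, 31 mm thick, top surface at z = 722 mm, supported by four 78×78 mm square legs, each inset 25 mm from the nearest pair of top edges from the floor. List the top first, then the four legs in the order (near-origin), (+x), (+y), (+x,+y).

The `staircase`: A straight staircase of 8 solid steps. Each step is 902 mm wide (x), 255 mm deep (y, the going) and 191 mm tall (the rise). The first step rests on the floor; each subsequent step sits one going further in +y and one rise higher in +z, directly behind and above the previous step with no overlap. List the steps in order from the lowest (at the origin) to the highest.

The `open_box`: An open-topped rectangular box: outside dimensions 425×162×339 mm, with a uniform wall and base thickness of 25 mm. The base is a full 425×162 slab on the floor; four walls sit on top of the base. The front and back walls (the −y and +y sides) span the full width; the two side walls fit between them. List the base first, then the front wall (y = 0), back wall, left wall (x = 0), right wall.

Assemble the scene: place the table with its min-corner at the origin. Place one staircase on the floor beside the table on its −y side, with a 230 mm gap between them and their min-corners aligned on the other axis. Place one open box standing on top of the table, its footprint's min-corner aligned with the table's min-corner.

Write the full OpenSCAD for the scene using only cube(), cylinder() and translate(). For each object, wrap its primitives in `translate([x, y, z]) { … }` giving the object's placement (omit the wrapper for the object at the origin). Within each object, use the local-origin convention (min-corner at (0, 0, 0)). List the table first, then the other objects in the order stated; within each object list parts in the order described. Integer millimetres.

translate([0, 0, 691]) cube([738, 586, 31]);
translate([25, 25, 0]) cube([78, 78, 691]);
translate([635, 25, 0]) cube([78, 78, 691]);
translate([25, 483, 0]) cube([78, 78, 691]);
translate([635, 483, 0]) cube([78, 78, 691]);
translate([0, -2270, 0]) {
  cube([902, 255, 191]);
  translate([0, 255, 191]) cube([902, 255, 191]);
  translate([0, 510, 382]) cube([902, 255, 191]);
  translate([0, 765, 573]) cube([902, 255, 191]);
  translate([0, 1020, 764]) cube([902, 255, 191]);
  translate([0, 1275, 955]) cube([902, 255, 191]);
  translate([0, 1530, 1146]) cube([902, 255, 191]);
  translate([0, 1785, 1337]) cube([902, 255, 191]);
}
translate([0, 0, 722]) {
  cube([425, 162, 25]);
  translate([0, 0, 25]) cube([425, 25, 314]);
  translate([0, 137, 25]) cube([425, 25, 314]);
  translate([0, 25, 25]) cube([25, 112, 314]);
  translate([400, 25, 25]) cube([25, 112, 314]);
}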